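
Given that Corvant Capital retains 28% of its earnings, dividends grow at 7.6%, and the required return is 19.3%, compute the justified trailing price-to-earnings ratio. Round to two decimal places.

6.62

Payout ratio b = 1 − 0.28 = 0.72.
Justified trailing P/E = b(1+g)/(r−g) = 0.72×(1+0.076)/(0.193−0.076) = 6.6215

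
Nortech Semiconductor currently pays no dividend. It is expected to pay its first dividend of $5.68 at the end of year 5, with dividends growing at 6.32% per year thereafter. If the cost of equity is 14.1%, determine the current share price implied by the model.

Deferred-dividend DDM. At t=4 the remaining stream is a growing perpetuity with first payment D_5 = 5.68.
V_4 = D_5/(r−g) = 5.68/(0.141−0.0632) = 73.0077
P₀ = V_4/(1+r)^4 = 73.0077/(1+0.141)^4 = 43.0751

$43.08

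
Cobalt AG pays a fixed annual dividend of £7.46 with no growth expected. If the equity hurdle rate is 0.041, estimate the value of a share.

Zero-growth DDM (perpetuity): P₀ = D/r = 7.46 / 0.041 = 181.9512

£181.95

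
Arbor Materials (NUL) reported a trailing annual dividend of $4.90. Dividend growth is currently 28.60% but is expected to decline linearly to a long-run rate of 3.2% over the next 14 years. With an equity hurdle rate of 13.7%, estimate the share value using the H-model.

H-model: P₀ = D₀[(1+g_L) + H(g_S−g_L)]/(r−g_L), with H = 14/2 = 7.
P₀ = 4.90 × [(1+0.032) + 7×(0.286−0.032)] / (0.137−0.032)
   = 4.90 × 2.8100 / 0.105 = 131.1333

$131.13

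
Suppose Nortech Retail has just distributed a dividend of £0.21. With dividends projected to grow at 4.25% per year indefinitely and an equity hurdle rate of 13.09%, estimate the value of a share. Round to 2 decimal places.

£2.48

Gordon growth model: P₀ = D₁/(r − g). D₁ = 0.21 × (1 + 0.0425) = 0.2189.
P₀ = 0.2189 / (0.1309 − 0.0425) = 0.2189 / 0.0884 = 2.4765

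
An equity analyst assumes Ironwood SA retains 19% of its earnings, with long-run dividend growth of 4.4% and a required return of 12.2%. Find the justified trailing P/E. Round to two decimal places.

10.84

Payout ratio b = 1 − 0.19 = 0.81.
Justified trailing P/E = b(1+g)/(r−g) = 0.81×(1+0.044)/(0.122−0.044) = 10.8415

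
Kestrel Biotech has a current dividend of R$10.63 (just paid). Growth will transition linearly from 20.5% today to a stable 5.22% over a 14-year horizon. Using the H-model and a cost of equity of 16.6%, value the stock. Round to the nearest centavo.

R$198.20

H-model: P₀ = D₀[(1+g_L) + H(g_S−g_L)]/(r−g_L), with H = 14/2 = 7.
P₀ = 10.63 × [(1+0.0522) + 7×(0.205−0.0522)] / (0.166−0.0522)
   = 10.63 × 2.1218 / 0.1138 = 198.1963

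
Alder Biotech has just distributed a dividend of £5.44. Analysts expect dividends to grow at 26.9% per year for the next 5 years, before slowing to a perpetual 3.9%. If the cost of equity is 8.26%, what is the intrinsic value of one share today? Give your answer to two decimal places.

Two-stage DDM. Project D₁…D_5 at 0.269, terminal growth 0.039, discount at r = 0.0826.
D_1 = 6.9034
D_2 = 8.7604
D_3 = 11.1169
D_4 = 14.1073
D_5 = 17.9022
Terminal value at t=5: TV = D_6/(r−g) = 18.6004/(0.0826−0.039) = 426.6149
P₀ = 6.9034/(1+0.0826)^1 + 8.7604/(1+0.0826)^2 + 11.1169/(1+0.0826)^3 + 14.1073/(1+0.0826)^4 + 17.9022/(1+0.0826)^5 + 426.6149/(1+0.0826)^5 = 331.7983

£331.80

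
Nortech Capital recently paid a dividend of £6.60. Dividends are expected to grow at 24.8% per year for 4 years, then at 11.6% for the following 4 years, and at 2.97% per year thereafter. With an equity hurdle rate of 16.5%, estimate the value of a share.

Three-stage DDM. Project D₁…D_8; terminal Gordon value at t=8 with g = 0.0297; discount at r = 0.165.
D_1 = 8.2368
D_2 = 10.2795
D_3 = 12.8288
D_4 = 16.0104
D_5 = 17.8676
D_6 = 19.9403
D_7 = 22.2533
D_8 = 24.8347
TV_8 = 25.5723/(0.165−0.0297) = 189.0044
P₀ = Σ Dₜ/(1+r)ᵗ + TV_8/(1+r)^8 = 118.4116

£118.41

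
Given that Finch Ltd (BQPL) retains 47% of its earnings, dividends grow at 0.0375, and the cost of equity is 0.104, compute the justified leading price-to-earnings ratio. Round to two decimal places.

Payout ratio b = 1 − 0.47 = 0.53.
Justified leading P/E = b/(r−g) = 0.53/(0.104−0.0375) = 7.9699

7.97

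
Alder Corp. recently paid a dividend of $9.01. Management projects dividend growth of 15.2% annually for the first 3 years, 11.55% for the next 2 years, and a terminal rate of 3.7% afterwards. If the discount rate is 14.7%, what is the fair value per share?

$126.17

Three-stage DDM. Project D₁…D_5; terminal Gordon value at t=5 with g = 0.037; discount at r = 0.147.
D_1 = 10.3795
D_2 = 11.9572
D_3 = 13.7747
D_4 = 15.3657
D_5 = 17.1404
TV_5 = 17.7746/(0.147−0.037) = 161.5874
P₀ = Σ Dₜ/(1+r)ᵗ + TV_5/(1+r)^5 = 126.1715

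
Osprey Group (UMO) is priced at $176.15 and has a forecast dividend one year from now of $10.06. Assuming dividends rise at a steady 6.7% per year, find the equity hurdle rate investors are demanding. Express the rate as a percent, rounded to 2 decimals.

Rearranging the constant-growth DDM: r = D₁/P₀ + g.
r = 10.0600 / 176.15 + 0.067 = 0.05711 + 0.067 = 0.12411

12.41%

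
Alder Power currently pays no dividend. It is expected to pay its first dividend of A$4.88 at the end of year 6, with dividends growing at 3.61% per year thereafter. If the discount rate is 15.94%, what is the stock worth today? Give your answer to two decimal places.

Deferred-dividend DDM. At t=5 the remaining stream is a growing perpetuity with first payment D_6 = 4.88.
V_5 = D_6/(r−g) = 4.88/(0.1594−0.0361) = 39.5783
P₀ = V_5/(1+r)^5 = 39.5783/(1+0.1594)^5 = 18.8925

A$18.89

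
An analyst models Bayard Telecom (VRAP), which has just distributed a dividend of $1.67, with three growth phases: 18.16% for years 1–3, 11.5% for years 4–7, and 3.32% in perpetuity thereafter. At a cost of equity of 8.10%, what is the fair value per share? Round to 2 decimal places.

Three-stage DDM. Project D₁…D_7; terminal Gordon value at t=7 with g = 0.0332; discount at r = 0.081.
D_1 = 1.9733
D_2 = 2.3316
D_3 = 2.7550
D_4 = 3.0719
D_5 = 3.4251
D_6 = 3.8190
D_7 = 4.2582
TV_7 = 4.3996/(0.081−0.0332) = 92.0415
P₀ = Σ Dₜ/(1+r)ᵗ + TV_7/(1+r)^7 = 68.7920

$68.79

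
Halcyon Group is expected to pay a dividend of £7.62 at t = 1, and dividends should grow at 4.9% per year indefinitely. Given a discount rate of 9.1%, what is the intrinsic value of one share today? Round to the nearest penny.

Gordon growth model: P₀ = D₁/(r − g), with D₁ = 7.62 given directly.
P₀ = 7.6200 / (0.091 − 0.049) = 7.6200 / 0.042 = 181.4286

£181.43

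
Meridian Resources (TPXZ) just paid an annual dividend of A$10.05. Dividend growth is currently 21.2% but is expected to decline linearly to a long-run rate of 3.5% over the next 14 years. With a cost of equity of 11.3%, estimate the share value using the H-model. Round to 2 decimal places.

A$293.00

H-model: P₀ = D₀[(1+g_L) + H(g_S−g_L)]/(r−g_L), with H = 14/2 = 7.
P₀ = 10.05 × [(1+0.035) + 7×(0.212−0.035)] / (0.113−0.035)
   = 10.05 × 2.2740 / 0.078 = 292.9962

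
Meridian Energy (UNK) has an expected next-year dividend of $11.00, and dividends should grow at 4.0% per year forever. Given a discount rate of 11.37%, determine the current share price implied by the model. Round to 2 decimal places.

Gordon growth model: P₀ = D₁/(r − g), with D₁ = 11.00 given directly.
P₀ = 11.0000 / (0.1137 − 0.04) = 11.0000 / 0.0737 = 149.2537

$149.25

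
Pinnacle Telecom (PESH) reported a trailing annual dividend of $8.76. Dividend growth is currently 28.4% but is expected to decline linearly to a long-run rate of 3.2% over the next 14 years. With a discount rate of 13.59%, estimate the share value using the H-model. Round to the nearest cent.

H-model: P₀ = D₀[(1+g_L) + H(g_S−g_L)]/(r−g_L), with H = 14/2 = 7.
P₀ = 8.76 × [(1+0.032) + 7×(0.284−0.032)] / (0.1359−0.032)
   = 8.76 × 2.7960 / 0.1039 = 235.7359

$235.74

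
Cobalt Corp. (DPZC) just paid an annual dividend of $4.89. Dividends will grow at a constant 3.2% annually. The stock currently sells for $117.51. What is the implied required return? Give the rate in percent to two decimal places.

7.49%

Rearranging the constant-growth DDM: r = D₁/P₀ + g.
D₁ = 4.89 × (1 + 0.032) = 5.0465.
r = 5.0465 / 117.51 + 0.032 = 0.04295 + 0.032 = 0.07495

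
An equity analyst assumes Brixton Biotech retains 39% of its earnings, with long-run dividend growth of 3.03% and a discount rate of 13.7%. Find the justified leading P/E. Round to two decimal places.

5.72

Payout ratio b = 1 − 0.39 = 0.61.
Justified leading P/E = b/(r−g) = 0.61/(0.137−0.0303) = 5.7170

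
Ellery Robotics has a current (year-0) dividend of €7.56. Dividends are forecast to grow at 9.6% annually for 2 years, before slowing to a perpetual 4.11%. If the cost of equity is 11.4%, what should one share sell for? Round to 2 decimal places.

Two-stage DDM. Project D₁…D_2 at 0.096, terminal growth 0.0411, discount at r = 0.114.
D_1 = 8.2858
D_2 = 9.0812
Terminal value at t=2: TV = D_3/(r−g) = 9.4544/(0.114−0.0411) = 129.6904
P₀ = 8.2858/(1+0.114)^1 + 9.0812/(1+0.114)^2 + 129.6904/(1+0.114)^2 = 119.2606

€119.26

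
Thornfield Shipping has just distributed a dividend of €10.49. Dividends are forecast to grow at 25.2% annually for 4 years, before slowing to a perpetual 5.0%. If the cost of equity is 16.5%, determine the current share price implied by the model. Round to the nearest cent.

€178.16

Two-stage DDM. Project D₁…D_4 at 0.252, terminal growth 0.05, discount at r = 0.165.
D_1 = 13.1335
D_2 = 16.4431
D_3 = 20.5868
D_4 = 25.7747
Terminal value at t=4: TV = D_5/(r−g) = 27.0634/(0.165−0.05) = 235.3338
P₀ = 13.1335/(1+0.165)^1 + 16.4431/(1+0.165)^2 + 20.5868/(1+0.165)^3 + 25.7747/(1+0.165)^4 + 235.3338/(1+0.165)^4 = 178.1567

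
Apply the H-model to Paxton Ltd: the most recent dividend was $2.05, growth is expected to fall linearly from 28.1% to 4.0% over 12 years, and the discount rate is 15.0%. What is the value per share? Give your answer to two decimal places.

H-model: P₀ = D₀[(1+g_L) + H(g_S−g_L)]/(r−g_L), with H = 12/2 = 6.
P₀ = 2.05 × [(1+0.04) + 6×(0.281−0.04)] / (0.15−0.04)
   = 2.05 × 2.4860 / 0.11 = 46.3300

$46.33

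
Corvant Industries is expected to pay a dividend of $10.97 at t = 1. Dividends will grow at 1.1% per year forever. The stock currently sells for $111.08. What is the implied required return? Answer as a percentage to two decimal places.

10.98%

Rearranging the constant-growth DDM: r = D₁/P₀ + g.
r = 10.9700 / 111.08 + 0.011 = 0.09876 + 0.011 = 0.10976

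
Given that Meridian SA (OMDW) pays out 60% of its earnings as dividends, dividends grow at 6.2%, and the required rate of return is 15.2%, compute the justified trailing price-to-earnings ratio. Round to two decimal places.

Justified trailing P/E = b(1+g)/(r−g) = 0.60×(1+0.062)/(0.152−0.062) = 7.0800

7.08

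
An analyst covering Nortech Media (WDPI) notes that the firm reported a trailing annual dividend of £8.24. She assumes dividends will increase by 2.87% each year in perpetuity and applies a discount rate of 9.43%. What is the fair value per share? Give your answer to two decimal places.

£129.21

Gordon growth model: P₀ = D₁/(r − g). D₁ = 8.24 × (1 + 0.0287) = 8.4765.
P₀ = 8.4765 / (0.0943 − 0.0287) = 8.4765 / 0.0656 = 129.2148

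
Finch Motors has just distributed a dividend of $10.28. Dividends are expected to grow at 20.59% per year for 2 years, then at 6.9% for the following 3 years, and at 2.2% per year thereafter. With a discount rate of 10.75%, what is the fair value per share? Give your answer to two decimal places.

Three-stage DDM. Project D₁…D_5; terminal Gordon value at t=5 with g = 0.022; discount at r = 0.1075.
D_1 = 12.3967
D_2 = 14.9491
D_3 = 15.9806
D_4 = 17.0833
D_5 = 18.2620
TV_5 = 18.6638/(0.1075−0.022) = 218.2899
P₀ = Σ Dₜ/(1+r)ᵗ + TV_5/(1+r)^5 = 188.4743

$188.47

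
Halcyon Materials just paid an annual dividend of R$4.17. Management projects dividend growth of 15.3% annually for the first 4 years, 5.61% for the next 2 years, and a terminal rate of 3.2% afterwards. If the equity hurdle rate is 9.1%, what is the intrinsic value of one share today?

Three-stage DDM. Project D₁…D_6; terminal Gordon value at t=6 with g = 0.032; discount at r = 0.091.
D_1 = 4.8080
D_2 = 5.5436
D_3 = 6.3918
D_4 = 7.3698
D_5 = 7.7832
D_6 = 8.2198
TV_6 = 8.4829/(0.091−0.032) = 143.7775
P₀ = Σ Dₜ/(1+r)ᵗ + TV_6/(1+r)^6 = 114.3575

R$114.36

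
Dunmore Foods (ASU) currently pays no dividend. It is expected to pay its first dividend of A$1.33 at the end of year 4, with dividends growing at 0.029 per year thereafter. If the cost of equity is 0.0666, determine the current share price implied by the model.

Deferred-dividend DDM. At t=3 the remaining stream is a growing perpetuity with first payment D_4 = 1.33.
V_3 = D_4/(r−g) = 1.33/(0.0666−0.029) = 35.3723
P₀ = V_3/(1+r)^3 = 35.3723/(1+0.0666)^3 = 29.1514

A$29.15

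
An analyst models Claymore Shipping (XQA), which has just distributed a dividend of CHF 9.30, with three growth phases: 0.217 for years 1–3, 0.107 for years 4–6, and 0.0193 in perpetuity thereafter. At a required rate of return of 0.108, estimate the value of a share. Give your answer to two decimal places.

CHF 211.90

Three-stage DDM. Project D₁…D_6; terminal Gordon value at t=6 with g = 0.0193; discount at r = 0.108.
D_1 = 11.3181
D_2 = 13.7741
D_3 = 16.7631
D_4 = 18.5568
D_5 = 20.5423
D_6 = 22.7404
TV_6 = 23.1793/(0.108−0.0193) = 261.3220
P₀ = Σ Dₜ/(1+r)ᵗ + TV_6/(1+r)^6 = 211.8955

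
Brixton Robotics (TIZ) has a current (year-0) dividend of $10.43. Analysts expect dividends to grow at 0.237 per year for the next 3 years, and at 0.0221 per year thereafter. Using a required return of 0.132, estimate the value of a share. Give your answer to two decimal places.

$164.04

Two-stage DDM. Project D₁…D_3 at 0.237, terminal growth 0.0221, discount at r = 0.132.
D_1 = 12.9019
D_2 = 15.9597
D_3 = 19.7421
Terminal value at t=3: TV = D_4/(r−g) = 20.1784/(0.132−0.0221) = 183.6069
P₀ = 12.9019/(1+0.132)^1 + 15.9597/(1+0.132)^2 + 19.7421/(1+0.132)^3 + 183.6069/(1+0.132)^3 = 164.0375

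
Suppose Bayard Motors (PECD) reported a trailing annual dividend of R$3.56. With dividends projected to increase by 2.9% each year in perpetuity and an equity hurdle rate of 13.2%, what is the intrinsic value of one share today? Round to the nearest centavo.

Gordon growth model: P₀ = D₁/(r − g). D₁ = 3.56 × (1 + 0.029) = 3.6632.
P₀ = 3.6632 / (0.132 − 0.029) = 3.6632 / 0.103 = 35.5654

R$35.57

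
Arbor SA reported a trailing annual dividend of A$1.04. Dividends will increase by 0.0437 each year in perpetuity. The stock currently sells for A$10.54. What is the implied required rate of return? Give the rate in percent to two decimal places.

14.67%

Rearranging the constant-growth DDM: r = D₁/P₀ + g.
D₁ = 1.04 × (1 + 0.0437) = 1.0854.
r = 1.0854 / 10.54 + 0.0437 = 0.10298 + 0.0437 = 0.14668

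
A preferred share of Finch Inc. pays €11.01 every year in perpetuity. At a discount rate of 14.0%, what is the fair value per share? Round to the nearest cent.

€78.64

Zero-growth DDM (perpetuity): P₀ = D/r = 11.01 / 0.14 = 78.6429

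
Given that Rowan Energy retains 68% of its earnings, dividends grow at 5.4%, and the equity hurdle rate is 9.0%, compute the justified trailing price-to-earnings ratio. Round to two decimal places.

Payout ratio b = 1 − 0.68 = 0.32.
Justified trailing P/E = b(1+g)/(r−g) = 0.32×(1+0.054)/(0.09−0.054) = 9.3689

9.37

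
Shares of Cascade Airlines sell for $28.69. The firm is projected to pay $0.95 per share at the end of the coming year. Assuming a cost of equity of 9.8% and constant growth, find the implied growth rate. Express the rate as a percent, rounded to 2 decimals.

From P₀ = D₁/(r − g), the implied growth is g = r − D₁/P₀.
g = 0.098 − 0.95/28.69 = 0.098 − 0.03311 = 0.06489

6.49%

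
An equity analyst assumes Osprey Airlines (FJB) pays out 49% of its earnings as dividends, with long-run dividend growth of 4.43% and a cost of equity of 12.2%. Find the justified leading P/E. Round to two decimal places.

Justified leading P/E = b/(r−g) = 0.49/(0.122−0.0443) = 6.3063

6.31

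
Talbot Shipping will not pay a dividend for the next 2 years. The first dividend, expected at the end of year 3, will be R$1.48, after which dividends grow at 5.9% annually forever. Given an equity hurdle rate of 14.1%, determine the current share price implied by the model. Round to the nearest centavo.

R$13.86

Deferred-dividend DDM. At t=2 the remaining stream is a growing perpetuity with first payment D_3 = 1.48.
V_2 = D_3/(r−g) = 1.48/(0.141−0.059) = 18.0488
P₀ = V_2/(1+r)^2 = 18.0488/(1+0.141)^2 = 13.8636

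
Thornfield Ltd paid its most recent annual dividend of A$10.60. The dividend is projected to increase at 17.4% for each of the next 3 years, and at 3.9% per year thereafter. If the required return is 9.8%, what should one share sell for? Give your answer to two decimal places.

A$264.58

Two-stage DDM. Project D₁…D_3 at 0.174, terminal growth 0.039, discount at r = 0.098.
D_1 = 12.4444
D_2 = 14.6097
D_3 = 17.1518
Terminal value at t=3: TV = D_4/(r−g) = 17.8207/(0.098−0.039) = 302.0464
P₀ = 12.4444/(1+0.098)^1 + 14.6097/(1+0.098)^2 + 17.1518/(1+0.098)^3 + 302.0464/(1+0.098)^3 = 264.5831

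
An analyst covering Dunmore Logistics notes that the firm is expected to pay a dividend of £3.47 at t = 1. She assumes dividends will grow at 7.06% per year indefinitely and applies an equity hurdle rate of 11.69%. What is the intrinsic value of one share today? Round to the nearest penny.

£74.95

Gordon growth model: P₀ = D₁/(r − g), with D₁ = 3.47 given directly.
P₀ = 3.4700 / (0.1169 − 0.0706) = 3.4700 / 0.0463 = 74.9460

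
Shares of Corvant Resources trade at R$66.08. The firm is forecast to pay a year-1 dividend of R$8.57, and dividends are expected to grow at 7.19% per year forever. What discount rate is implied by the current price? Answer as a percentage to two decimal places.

20.16%

Rearranging the constant-growth DDM: r = D₁/P₀ + g.
r = 8.5700 / 66.08 + 0.0719 = 0.12969 + 0.0719 = 0.20159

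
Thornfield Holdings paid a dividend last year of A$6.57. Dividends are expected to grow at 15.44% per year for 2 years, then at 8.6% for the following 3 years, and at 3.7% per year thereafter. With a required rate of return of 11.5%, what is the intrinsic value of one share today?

A$120.40

Three-stage DDM. Project D₁…D_5; terminal Gordon value at t=5 with g = 0.037; discount at r = 0.115.
D_1 = 7.5844
D_2 = 8.7554
D_3 = 9.5084
D_4 = 10.3261
D_5 = 11.2142
TV_5 = 11.6291/(0.115−0.037) = 149.0911
P₀ = Σ Dₜ/(1+r)ᵗ + TV_5/(1+r)^5 = 120.4044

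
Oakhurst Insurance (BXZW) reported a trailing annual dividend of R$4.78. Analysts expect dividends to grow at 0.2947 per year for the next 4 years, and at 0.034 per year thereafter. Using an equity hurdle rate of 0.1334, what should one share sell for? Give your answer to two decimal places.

Two-stage DDM. Project D₁…D_4 at 0.2947, terminal growth 0.034, discount at r = 0.1334.
D_1 = 6.1887
D_2 = 8.0125
D_3 = 10.3737
D_4 = 13.4309
Terminal value at t=4: TV = D_5/(r−g) = 13.8875/(0.1334−0.034) = 139.7136
P₀ = 6.1887/(1+0.1334)^1 + 8.0125/(1+0.1334)^2 + 10.3737/(1+0.1334)^3 + 13.4309/(1+0.1334)^4 + 139.7136/(1+0.1334)^4 = 111.6270

R$111.63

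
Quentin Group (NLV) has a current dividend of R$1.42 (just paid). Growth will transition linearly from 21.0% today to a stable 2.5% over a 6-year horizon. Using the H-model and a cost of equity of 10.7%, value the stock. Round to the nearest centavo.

R$27.36

H-model: P₀ = D₀[(1+g_L) + H(g_S−g_L)]/(r−g_L), with H = 6/2 = 3.
P₀ = 1.42 × [(1+0.025) + 3×(0.21−0.025)] / (0.107−0.025)
   = 1.42 × 1.5800 / 0.082 = 27.3610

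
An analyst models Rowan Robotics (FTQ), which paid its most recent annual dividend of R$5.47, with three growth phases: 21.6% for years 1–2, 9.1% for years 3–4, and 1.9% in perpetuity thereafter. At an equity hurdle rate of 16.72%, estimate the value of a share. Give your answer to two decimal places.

R$58.04

Three-stage DDM. Project D₁…D_4; terminal Gordon value at t=4 with g = 0.019; discount at r = 0.1672.
D_1 = 6.6515
D_2 = 8.0882
D_3 = 8.8243
D_4 = 9.6273
TV_4 = 9.8102/(0.1672−0.019) = 66.1957
P₀ = Σ Dₜ/(1+r)ᵗ + TV_4/(1+r)^4 = 58.0376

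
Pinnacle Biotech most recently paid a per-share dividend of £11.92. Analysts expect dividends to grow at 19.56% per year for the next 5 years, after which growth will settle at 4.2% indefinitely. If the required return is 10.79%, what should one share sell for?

Two-stage DDM. Project D₁…D_5 at 0.1956, terminal growth 0.042, discount at r = 0.1079.
D_1 = 14.2516
D_2 = 17.0392
D_3 = 20.3720
D_4 = 24.3568
D_5 = 29.1210
Terminal value at t=5: TV = D_6/(r−g) = 30.3440/(0.1079−0.042) = 460.4560
P₀ = 14.2516/(1+0.1079)^1 + 17.0392/(1+0.1079)^2 + 20.3720/(1+0.1079)^3 + 24.3568/(1+0.1079)^4 + 29.1210/(1+0.1079)^5 + 460.4560/(1+0.1079)^5 = 351.1968

£351.20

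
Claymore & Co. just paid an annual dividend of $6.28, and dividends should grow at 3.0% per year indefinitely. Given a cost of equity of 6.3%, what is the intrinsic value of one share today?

Gordon growth model: P₀ = D₁/(r − g). D₁ = 6.28 × (1 + 0.03) = 6.4684.
P₀ = 6.4684 / (0.063 − 0.03) = 6.4684 / 0.033 = 196.0121

$196.01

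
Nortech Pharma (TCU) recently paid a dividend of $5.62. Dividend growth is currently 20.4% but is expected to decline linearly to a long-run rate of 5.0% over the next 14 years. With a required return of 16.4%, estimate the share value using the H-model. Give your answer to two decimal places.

H-model: P₀ = D₀[(1+g_L) + H(g_S−g_L)]/(r−g_L), with H = 14/2 = 7.
P₀ = 5.62 × [(1+0.05) + 7×(0.204−0.05)] / (0.164−0.05)
   = 5.62 × 2.1280 / 0.114 = 104.9067

$104.91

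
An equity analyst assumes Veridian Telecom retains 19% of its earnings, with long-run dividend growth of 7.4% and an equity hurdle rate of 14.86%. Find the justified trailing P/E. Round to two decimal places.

Payout ratio b = 1 − 0.19 = 0.81.
Justified trailing P/E = b(1+g)/(r−g) = 0.81×(1+0.074)/(0.1486−0.074) = 11.6614

11.66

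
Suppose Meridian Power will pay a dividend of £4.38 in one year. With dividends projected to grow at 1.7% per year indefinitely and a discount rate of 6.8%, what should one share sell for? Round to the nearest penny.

£85.88

Gordon growth model: P₀ = D₁/(r − g), with D₁ = 4.38 given directly.
P₀ = 4.3800 / (0.068 − 0.017) = 4.3800 / 0.051 = 85.8824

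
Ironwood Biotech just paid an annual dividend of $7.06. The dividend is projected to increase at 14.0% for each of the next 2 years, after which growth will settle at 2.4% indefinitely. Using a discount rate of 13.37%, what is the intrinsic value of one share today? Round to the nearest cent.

Two-stage DDM. Project D₁…D_2 at 0.14, terminal growth 0.024, discount at r = 0.1337.
D_1 = 8.0484
D_2 = 9.1752
Terminal value at t=2: TV = D_3/(r−g) = 9.3954/(0.1337−0.024) = 85.6461
P₀ = 8.0484/(1+0.1337)^1 + 9.1752/(1+0.1337)^2 + 85.6461/(1+0.1337)^2 = 80.8743

$80.87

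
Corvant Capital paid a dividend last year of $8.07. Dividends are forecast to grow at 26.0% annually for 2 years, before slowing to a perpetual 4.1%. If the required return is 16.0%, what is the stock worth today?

Two-stage DDM. Project D₁…D_2 at 0.26, terminal growth 0.041, discount at r = 0.16.
D_1 = 10.1682
D_2 = 12.8119
Terminal value at t=2: TV = D_3/(r−g) = 13.3372/(0.16−0.041) = 112.0775
P₀ = 10.1682/(1+0.16)^1 + 12.8119/(1+0.16)^2 + 112.0775/(1+0.16)^2 = 101.5789

$101.58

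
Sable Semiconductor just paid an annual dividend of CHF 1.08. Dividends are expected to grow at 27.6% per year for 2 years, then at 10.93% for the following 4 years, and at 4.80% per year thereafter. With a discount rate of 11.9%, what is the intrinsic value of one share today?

CHF 28.15

Three-stage DDM. Project D₁…D_6; terminal Gordon value at t=6 with g = 0.048; discount at r = 0.119.
D_1 = 1.3781
D_2 = 1.7584
D_3 = 1.9506
D_4 = 2.1638
D_5 = 2.4003
D_6 = 2.6627
TV_6 = 2.7905/(0.119−0.048) = 39.3029
P₀ = Σ Dₜ/(1+r)ᵗ + TV_6/(1+r)^6 = 28.1515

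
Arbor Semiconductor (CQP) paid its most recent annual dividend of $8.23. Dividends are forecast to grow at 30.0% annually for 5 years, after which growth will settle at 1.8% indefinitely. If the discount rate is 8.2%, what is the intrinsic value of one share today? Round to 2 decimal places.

$401.55

Two-stage DDM. Project D₁…D_5 at 0.3, terminal growth 0.018, discount at r = 0.082.
D_1 = 10.6990
D_2 = 13.9087
D_3 = 18.0813
D_4 = 23.5057
D_5 = 30.5574
Terminal value at t=5: TV = D_6/(r−g) = 31.1074/(0.082−0.018) = 486.0539
P₀ = 10.6990/(1+0.082)^1 + 13.9087/(1+0.082)^2 + 18.0813/(1+0.082)^3 + 23.5057/(1+0.082)^4 + 30.5574/(1+0.082)^5 + 486.0539/(1+0.082)^5 = 401.5521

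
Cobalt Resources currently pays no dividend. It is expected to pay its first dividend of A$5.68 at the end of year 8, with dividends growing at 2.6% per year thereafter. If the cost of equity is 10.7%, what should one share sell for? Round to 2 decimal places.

Deferred-dividend DDM. At t=7 the remaining stream is a growing perpetuity with first payment D_8 = 5.68.
V_7 = D_8/(r−g) = 5.68/(0.107−0.026) = 70.1235
P₀ = V_7/(1+r)^7 = 70.1235/(1+0.107)^7 = 34.4215

A$34.42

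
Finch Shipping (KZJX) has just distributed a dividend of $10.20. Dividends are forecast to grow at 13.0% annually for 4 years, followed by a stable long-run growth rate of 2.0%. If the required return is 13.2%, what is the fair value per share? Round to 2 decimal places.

Two-stage DDM. Project D₁…D_4 at 0.13, terminal growth 0.02, discount at r = 0.132.
D_1 = 11.5260
D_2 = 13.0244
D_3 = 14.7175
D_4 = 16.6308
Terminal value at t=4: TV = D_5/(r−g) = 16.9634/(0.132−0.02) = 151.4594
P₀ = 11.5260/(1+0.132)^1 + 13.0244/(1+0.132)^2 + 14.7175/(1+0.132)^3 + 16.6308/(1+0.132)^4 + 151.4594/(1+0.132)^4 = 132.8582

$132.86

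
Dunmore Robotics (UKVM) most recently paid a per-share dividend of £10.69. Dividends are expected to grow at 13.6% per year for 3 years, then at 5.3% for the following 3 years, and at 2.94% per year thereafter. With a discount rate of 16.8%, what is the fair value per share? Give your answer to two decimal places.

£107.94

Three-stage DDM. Project D₁…D_6; terminal Gordon value at t=6 with g = 0.0294; discount at r = 0.168.
D_1 = 12.1438
D_2 = 13.7954
D_3 = 15.6716
D_4 = 16.5022
D_5 = 17.3768
D_6 = 18.2978
TV_6 = 18.8357/(0.168−0.0294) = 135.8998
P₀ = Σ Dₜ/(1+r)ᵗ + TV_6/(1+r)^6 = 107.9377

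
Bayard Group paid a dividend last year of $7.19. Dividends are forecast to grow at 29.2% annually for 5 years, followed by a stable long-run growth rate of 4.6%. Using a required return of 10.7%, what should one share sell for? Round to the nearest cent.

$325.52

Two-stage DDM. Project D₁…D_5 at 0.292, terminal growth 0.046, discount at r = 0.107.
D_1 = 9.2895
D_2 = 12.0020
D_3 = 15.5066
D_4 = 20.0345
D_5 = 25.8846
Terminal value at t=5: TV = D_6/(r−g) = 27.0753/(0.107−0.046) = 443.8572
P₀ = 9.2895/(1+0.107)^1 + 12.0020/(1+0.107)^2 + 15.5066/(1+0.107)^3 + 20.0345/(1+0.107)^4 + 25.8846/(1+0.107)^5 + 443.8572/(1+0.107)^5 = 325.5241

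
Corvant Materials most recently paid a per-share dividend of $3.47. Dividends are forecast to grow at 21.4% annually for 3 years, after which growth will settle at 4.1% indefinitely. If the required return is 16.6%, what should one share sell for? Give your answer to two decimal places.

Two-stage DDM. Project D₁…D_3 at 0.214, terminal growth 0.041, discount at r = 0.166.
D_1 = 4.2126
D_2 = 5.1141
D_3 = 6.2085
Terminal value at t=3: TV = D_4/(r−g) = 6.4630/(0.166−0.041) = 51.7043
P₀ = 4.2126/(1+0.166)^1 + 5.1141/(1+0.166)^2 + 6.2085/(1+0.166)^3 + 51.7043/(1+0.166)^3 = 43.9068

$43.91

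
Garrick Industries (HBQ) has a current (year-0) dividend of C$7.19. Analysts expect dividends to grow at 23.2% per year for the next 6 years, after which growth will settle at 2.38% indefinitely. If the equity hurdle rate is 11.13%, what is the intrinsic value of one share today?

Two-stage DDM. Project D₁…D_6 at 0.232, terminal growth 0.0238, discount at r = 0.1113.
D_1 = 8.8581
D_2 = 10.9132
D_3 = 13.4450
D_4 = 16.5642
D_5 = 20.4072
D_6 = 25.1416
Terminal value at t=6: TV = D_7/(r−g) = 25.7400/(0.1113−0.0238) = 294.1712
P₀ = 8.8581/(1+0.1113)^1 + 10.9132/(1+0.1113)^2 + 13.4450/(1+0.1113)^3 + 16.5642/(1+0.1113)^4 + 20.4072/(1+0.1113)^5 + 25.1416/(1+0.1113)^6 + 294.1712/(1+0.1113)^6 = 219.0273

C$219.03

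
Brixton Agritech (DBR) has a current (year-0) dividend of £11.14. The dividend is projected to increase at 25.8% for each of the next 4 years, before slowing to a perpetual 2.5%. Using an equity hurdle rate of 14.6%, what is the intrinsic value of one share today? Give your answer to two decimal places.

Two-stage DDM. Project D₁…D_4 at 0.258, terminal growth 0.025, discount at r = 0.146.
D_1 = 14.0141
D_2 = 17.6298
D_3 = 22.1782
D_4 = 27.9002
Terminal value at t=4: TV = D_5/(r−g) = 28.5977/(0.146−0.025) = 236.3449
P₀ = 14.0141/(1+0.146)^1 + 17.6298/(1+0.146)^2 + 22.1782/(1+0.146)^3 + 27.9002/(1+0.146)^4 + 236.3449/(1+0.146)^4 = 193.5918

£193.59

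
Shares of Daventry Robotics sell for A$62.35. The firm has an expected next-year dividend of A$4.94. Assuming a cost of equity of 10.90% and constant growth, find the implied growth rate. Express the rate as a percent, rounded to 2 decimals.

From P₀ = D₁/(r − g), the implied growth is g = r − D₁/P₀.
g = 0.109 − 4.94/62.35 = 0.109 − 0.07923 = 0.02977

2.98%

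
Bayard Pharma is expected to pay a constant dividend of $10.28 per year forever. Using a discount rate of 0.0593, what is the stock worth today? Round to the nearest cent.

$173.36

Zero-growth DDM (perpetuity): P₀ = D/r = 10.28 / 0.0593 = 173.3558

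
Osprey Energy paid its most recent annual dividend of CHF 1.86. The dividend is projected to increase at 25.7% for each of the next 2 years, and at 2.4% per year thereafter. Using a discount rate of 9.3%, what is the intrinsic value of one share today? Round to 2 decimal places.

Two-stage DDM. Project D₁…D_2 at 0.257, terminal growth 0.024, discount at r = 0.093.
D_1 = 2.3380
D_2 = 2.9389
Terminal value at t=2: TV = D_3/(r−g) = 3.0094/(0.093−0.024) = 43.6148
P₀ = 2.3380/(1+0.093)^1 + 2.9389/(1+0.093)^2 + 43.6148/(1+0.093)^2 = 41.1076

CHF 41.11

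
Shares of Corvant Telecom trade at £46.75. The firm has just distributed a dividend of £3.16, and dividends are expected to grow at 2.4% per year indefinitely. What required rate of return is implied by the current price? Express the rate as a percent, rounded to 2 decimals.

Rearranging the constant-growth DDM: r = D₁/P₀ + g.
D₁ = 3.16 × (1 + 0.024) = 3.2358.
r = 3.2358 / 46.75 + 0.024 = 0.06922 + 0.024 = 0.09322

9.32%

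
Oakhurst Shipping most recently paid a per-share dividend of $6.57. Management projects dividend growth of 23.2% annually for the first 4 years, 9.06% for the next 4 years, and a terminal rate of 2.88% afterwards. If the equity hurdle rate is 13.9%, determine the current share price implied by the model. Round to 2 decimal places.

Three-stage DDM. Project D₁…D_8; terminal Gordon value at t=8 with g = 0.0288; discount at r = 0.139.
D_1 = 8.0942
D_2 = 9.9721
D_3 = 12.2856
D_4 = 15.1359
D_5 = 16.5072
D_6 = 18.0028
D_7 = 19.6338
D_8 = 21.4126
TV_8 = 22.0293/(0.139−0.0288) = 199.9031
P₀ = Σ Dₜ/(1+r)ᵗ + TV_8/(1+r)^8 = 134.9824

$134.98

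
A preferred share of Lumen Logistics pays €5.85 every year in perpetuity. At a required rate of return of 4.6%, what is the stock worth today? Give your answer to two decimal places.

€127.17

Zero-growth DDM (perpetuity): P₀ = D/r = 5.85 / 0.046 = 127.1739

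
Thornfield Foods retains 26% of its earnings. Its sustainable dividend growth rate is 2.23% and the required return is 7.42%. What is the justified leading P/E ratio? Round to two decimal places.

14.26

Payout ratio b = 1 − 0.26 = 0.74.
Justified leading P/E = b/(r−g) = 0.74/(0.0742−0.0223) = 14.2582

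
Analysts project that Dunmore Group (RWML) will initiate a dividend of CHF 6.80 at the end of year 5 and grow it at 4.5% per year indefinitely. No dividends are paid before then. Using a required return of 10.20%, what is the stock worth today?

CHF 80.89

Deferred-dividend DDM. At t=4 the remaining stream is a growing perpetuity with first payment D_5 = 6.80.
V_4 = D_5/(r−g) = 6.80/(0.102−0.045) = 119.2982
P₀ = V_4/(1+r)^4 = 119.2982/(1+0.102)^4 = 80.8924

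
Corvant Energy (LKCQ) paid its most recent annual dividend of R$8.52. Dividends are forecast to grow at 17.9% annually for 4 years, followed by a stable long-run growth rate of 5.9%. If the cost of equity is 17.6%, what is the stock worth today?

R$112.20

Two-stage DDM. Project D₁…D_4 at 0.179, terminal growth 0.059, discount at r = 0.176.
D_1 = 10.0451
D_2 = 11.8431
D_3 = 13.9631
D_4 = 16.4625
Terminal value at t=4: TV = D_5/(r−g) = 17.4337/(0.176−0.059) = 149.0064
P₀ = 10.0451/(1+0.176)^1 + 11.8431/(1+0.176)^2 + 13.9631/(1+0.176)^3 + 16.4625/(1+0.176)^4 + 149.0064/(1+0.176)^4 = 112.2047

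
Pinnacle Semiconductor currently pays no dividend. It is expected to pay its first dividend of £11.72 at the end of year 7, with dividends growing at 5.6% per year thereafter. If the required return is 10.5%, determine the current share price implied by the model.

Deferred-dividend DDM. At t=6 the remaining stream is a growing perpetuity with first payment D_7 = 11.72.
V_6 = D_7/(r−g) = 11.72/(0.105−0.056) = 239.1837
P₀ = V_6/(1+r)^6 = 239.1837/(1+0.105)^6 = 131.3887

£131.39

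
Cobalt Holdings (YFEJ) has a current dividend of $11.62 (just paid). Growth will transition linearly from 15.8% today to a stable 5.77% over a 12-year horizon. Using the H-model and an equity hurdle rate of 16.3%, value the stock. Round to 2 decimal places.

H-model: P₀ = D₀[(1+g_L) + H(g_S−g_L)]/(r−g_L), with H = 12/2 = 6.
P₀ = 11.62 × [(1+0.0577) + 6×(0.158−0.0577)] / (0.163−0.0577)
   = 11.62 × 1.6595 / 0.1053 = 183.1281

$183.13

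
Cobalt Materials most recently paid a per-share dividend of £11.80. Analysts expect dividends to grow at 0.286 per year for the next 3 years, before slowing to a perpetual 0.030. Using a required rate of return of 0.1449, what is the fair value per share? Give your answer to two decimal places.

£194.77

Two-stage DDM. Project D₁…D_3 at 0.286, terminal growth 0.03, discount at r = 0.1449.
D_1 = 15.1748
D_2 = 19.5148
D_3 = 25.0960
Terminal value at t=3: TV = D_4/(r−g) = 25.8489/(0.1449−0.03) = 224.9687
P₀ = 15.1748/(1+0.1449)^1 + 19.5148/(1+0.1449)^2 + 25.0960/(1+0.1449)^3 + 224.9687/(1+0.1449)^3 = 194.7707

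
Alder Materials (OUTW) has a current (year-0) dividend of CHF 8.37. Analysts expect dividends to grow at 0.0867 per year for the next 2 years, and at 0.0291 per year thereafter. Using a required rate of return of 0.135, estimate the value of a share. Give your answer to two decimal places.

CHF 90.25

Two-stage DDM. Project D₁…D_2 at 0.0867, terminal growth 0.0291, discount at r = 0.135.
D_1 = 9.0957
D_2 = 9.8843
Terminal value at t=2: TV = D_3/(r−g) = 10.1719/(0.135−0.0291) = 96.0520
P₀ = 9.0957/(1+0.135)^1 + 9.8843/(1+0.135)^2 + 96.0520/(1+0.135)^2 = 90.2481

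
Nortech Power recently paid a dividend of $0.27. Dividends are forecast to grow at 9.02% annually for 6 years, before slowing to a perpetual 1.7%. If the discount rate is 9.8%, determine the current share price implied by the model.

$4.83

Two-stage DDM. Project D₁…D_6 at 0.0902, terminal growth 0.017, discount at r = 0.098.
D_1 = 0.2944
D_2 = 0.3209
D_3 = 0.3499
D_4 = 0.3814
D_5 = 0.4158
D_6 = 0.4533
Terminal value at t=6: TV = D_7/(r−g) = 0.4610/(0.098−0.017) = 5.6916
P₀ = 0.2944/(1+0.098)^1 + 0.3209/(1+0.098)^2 + 0.3499/(1+0.098)^3 + 0.3814/(1+0.098)^4 + 0.4158/(1+0.098)^5 + 0.4533/(1+0.098)^6 + 5.6916/(1+0.098)^6 = 4.8282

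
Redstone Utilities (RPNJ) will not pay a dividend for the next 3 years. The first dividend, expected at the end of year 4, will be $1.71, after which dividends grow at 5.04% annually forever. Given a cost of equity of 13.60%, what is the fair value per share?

$13.63

Deferred-dividend DDM. At t=3 the remaining stream is a growing perpetuity with first payment D_4 = 1.71.
V_3 = D_4/(r−g) = 1.71/(0.136−0.0504) = 19.9766
P₀ = V_3/(1+r)^3 = 19.9766/(1+0.136)^3 = 13.6266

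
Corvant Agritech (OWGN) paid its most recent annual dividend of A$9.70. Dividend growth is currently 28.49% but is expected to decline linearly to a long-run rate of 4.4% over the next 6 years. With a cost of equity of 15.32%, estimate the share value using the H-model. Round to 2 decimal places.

A$156.93

H-model: P₀ = D₀[(1+g_L) + H(g_S−g_L)]/(r−g_L), with H = 6/2 = 3.
P₀ = 9.70 × [(1+0.044) + 3×(0.2849−0.044)] / (0.1532−0.044)
   = 9.70 × 1.7667 / 0.1092 = 156.9321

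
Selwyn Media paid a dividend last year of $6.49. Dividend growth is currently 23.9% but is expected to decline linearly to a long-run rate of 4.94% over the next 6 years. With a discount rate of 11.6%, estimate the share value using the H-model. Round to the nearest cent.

$157.69

H-model: P₀ = D₀[(1+g_L) + H(g_S−g_L)]/(r−g_L), with H = 6/2 = 3.
P₀ = 6.49 × [(1+0.0494) + 3×(0.239−0.0494)] / (0.116−0.0494)
   = 6.49 × 1.6182 / 0.0666 = 157.6895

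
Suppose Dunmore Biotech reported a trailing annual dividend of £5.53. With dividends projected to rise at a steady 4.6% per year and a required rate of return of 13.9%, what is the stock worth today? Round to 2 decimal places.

£62.20

Gordon growth model: P₀ = D₁/(r − g). D₁ = 5.53 × (1 + 0.046) = 5.7844.
P₀ = 5.7844 / (0.139 − 0.046) = 5.7844 / 0.093 = 62.1976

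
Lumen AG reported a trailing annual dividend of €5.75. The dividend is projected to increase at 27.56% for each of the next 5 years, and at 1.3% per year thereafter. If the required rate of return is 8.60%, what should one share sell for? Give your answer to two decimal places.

Two-stage DDM. Project D₁…D_5 at 0.2756, terminal growth 0.013, discount at r = 0.086.
D_1 = 7.3347
D_2 = 9.3561
D_3 = 11.9347
D_4 = 15.2239
D_5 = 19.4196
Terminal value at t=5: TV = D_6/(r−g) = 19.6721/(0.086−0.013) = 269.4803
P₀ = 7.3347/(1+0.086)^1 + 9.3561/(1+0.086)^2 + 11.9347/(1+0.086)^3 + 15.2239/(1+0.086)^4 + 19.4196/(1+0.086)^5 + 269.4803/(1+0.086)^5 = 226.1982

€226.20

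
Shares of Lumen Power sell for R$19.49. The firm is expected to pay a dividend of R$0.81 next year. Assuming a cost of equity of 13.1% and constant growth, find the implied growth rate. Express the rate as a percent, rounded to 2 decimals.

8.94%

From P₀ = D₁/(r − g), the implied growth is g = r − D₁/P₀.
g = 0.131 − 0.81/19.49 = 0.131 − 0.04156 = 0.08944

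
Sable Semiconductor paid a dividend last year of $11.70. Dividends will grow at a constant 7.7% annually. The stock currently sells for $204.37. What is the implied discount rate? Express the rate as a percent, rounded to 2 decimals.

Rearranging the constant-growth DDM: r = D₁/P₀ + g.
D₁ = 11.70 × (1 + 0.077) = 12.6009.
r = 12.6009 / 204.37 + 0.077 = 0.06166 + 0.077 = 0.13866

13.87%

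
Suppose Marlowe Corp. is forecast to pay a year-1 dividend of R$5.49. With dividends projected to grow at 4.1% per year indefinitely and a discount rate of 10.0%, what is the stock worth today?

R$93.05

Gordon growth model: P₀ = D₁/(r − g), with D₁ = 5.49 given directly.
P₀ = 5.4900 / (0.1 − 0.041) = 5.4900 / 0.059 = 93.0508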